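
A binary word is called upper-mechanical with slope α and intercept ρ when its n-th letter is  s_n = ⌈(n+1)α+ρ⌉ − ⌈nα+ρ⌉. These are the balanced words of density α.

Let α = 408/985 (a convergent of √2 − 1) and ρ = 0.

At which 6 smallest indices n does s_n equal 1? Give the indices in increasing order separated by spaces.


0 2 4 7 9 12

n=0: ⌈408/985⌉−⌈0/985⌉ = 1−0 = 1  ← one
n=1: ⌈816/985⌉−⌈408/985⌉ = 1−1 = 0
n=2: ⌈1224/985⌉−⌈816/985⌉ = 2−1 = 1  ← one
n=3: ⌈1632/985⌉−⌈1224/985⌉ = 2−2 = 0
n=4: ⌈2040/985⌉−⌈1632/985⌉ = 3−2 = 1  ← one
n=5: ⌈2448/985⌉−⌈2040/985⌉ = 3−3 = 0
n=6: ⌈2856/985⌉−⌈2448/985⌉ = 3−3 = 0
n=7: ⌈3264/985⌉−⌈2856/985⌉ = 4−3 = 1  ← one
n=8: ⌈3672/985⌉−⌈3264/985⌉ = 4−4 = 0
n=9: ⌈4080/985⌉−⌈3672/985⌉ = 5−4 = 1  ← one
n=10: ⌈4488/985⌉−⌈4080/985⌉ = 5−5 = 0
n=11: ⌈4896/985⌉−⌈4488/985⌉ = 5−5 = 0
n=12: ⌈5304/985⌉−⌈4896/985⌉ = 6−5 = 1  ← one
positions of the first 6 ones: 0 2 4 7 9 12


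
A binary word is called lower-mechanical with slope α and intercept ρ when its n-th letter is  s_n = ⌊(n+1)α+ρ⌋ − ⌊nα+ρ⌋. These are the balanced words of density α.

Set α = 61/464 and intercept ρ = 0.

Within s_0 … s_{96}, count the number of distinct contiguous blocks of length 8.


t_n = ⌊(n·61)/464⌋ for n = 0 … 97:
  n=0…9: ⌊0/464⌋=0 ⌊61/464⌋=0 ⌊122/464⌋=0 ⌊183/464⌋=0 ⌊244/464⌋=0 ⌊305/464⌋=0 ⌊366/464⌋=0 ⌊427/464⌋=0 ⌊488/464⌋=1 ⌊549/464⌋=1
  n=10…19: ⌊610/464⌋=1 ⌊671/464⌋=1 ⌊732/464⌋=1 ⌊793/464⌋=1 ⌊854/464⌋=1 ⌊915/464⌋=1 ⌊976/464⌋=2 ⌊1037/464⌋=2 ⌊1098/464⌋=2 ⌊1159/464⌋=2
  n=20…29: ⌊1220/464⌋=2 ⌊1281/464⌋=2 ⌊1342/464⌋=2 ⌊1403/464⌋=3 ⌊1464/464⌋=3 ⌊1525/464⌋=3 ⌊1586/464⌋=3 ⌊1647/464⌋=3 ⌊1708/464⌋=3 ⌊1769/464⌋=3
  n=30…39: ⌊1830/464⌋=3 ⌊1891/464⌋=4 ⌊1952/464⌋=4 ⌊2013/464⌋=4 ⌊2074/464⌋=4 ⌊2135/464⌋=4 ⌊2196/464⌋=4 ⌊2257/464⌋=4 ⌊2318/464⌋=4 ⌊2379/464⌋=5
  n=40…49: ⌊2440/464⌋=5 ⌊2501/464⌋=5 ⌊2562/464⌋=5 ⌊2623/464⌋=5 ⌊2684/464⌋=5 ⌊2745/464⌋=5 ⌊2806/464⌋=6 ⌊2867/464⌋=6 ⌊2928/464⌋=6 ⌊2989/464⌋=6
  n=50…59: ⌊3050/464⌋=6 ⌊3111/464⌋=6 ⌊3172/464⌋=6 ⌊3233/464⌋=6 ⌊3294/464⌋=7 ⌊3355/464⌋=7 ⌊3416/464⌋=7 ⌊3477/464⌋=7 ⌊3538/464⌋=7 ⌊3599/464⌋=7
  n=60…69: ⌊3660/464⌋=7 ⌊3721/464⌋=8 ⌊3782/464⌋=8 ⌊3843/464⌋=8 ⌊3904/464⌋=8 ⌊3965/464⌋=8 ⌊4026/464⌋=8 ⌊4087/464⌋=8 ⌊4148/464⌋=8 ⌊4209/464⌋=9
  n=70…79: ⌊4270/464⌋=9 ⌊4331/464⌋=9 ⌊4392/464⌋=9 ⌊4453/464⌋=9 ⌊4514/464⌋=9 ⌊4575/464⌋=9 ⌊4636/464⌋=9 ⌊4697/464⌋=10 ⌊4758/464⌋=10 ⌊4819/464⌋=10
  n=80…89: ⌊4880/464⌋=10 ⌊4941/464⌋=10 ⌊5002/464⌋=10 ⌊5063/464⌋=10 ⌊5124/464⌋=11 ⌊5185/464⌋=11 ⌊5246/464⌋=11 ⌊5307/464⌋=11 ⌊5368/464⌋=11 ⌊5429/464⌋=11
  n=90…97: ⌊5490/464⌋=11 ⌊5551/464⌋=11 ⌊5612/464⌋=12 ⌊5673/464⌋=12 ⌊5734/464⌋=12 ⌊5795/464⌋=12 ⌊5856/464⌋=12 ⌊5917/464⌋=12
s_n = t_(n+1) − t_n for n = 0 … 96 gives
prefix = 0000000100000001000000100000001000000010000001000000010000001000000010000000100000010000000100000
slide a length-8 window over [0..7] … [89..96] (90 windows); first occurrence of each distinct factor:
  [  0..  7] 00000001
  [  1..  8] 00000010
  [  2..  9] 00000100
  [  3.. 10] 00001000
  [  4.. 11] 00010000
  [  5.. 12] 00100000
  [  6.. 13] 01000000
  [  7.. 14] 10000000
  [ 15.. 22] 10000001
  (the other 81 windows repeat one of these)
distinct factors: {00000001, 00000010, 00000100, 00001000, 00010000, 00100000, 01000000, 10000000, 10000001}
count = 9  (Sturmian bound for length 8 is 9)

9


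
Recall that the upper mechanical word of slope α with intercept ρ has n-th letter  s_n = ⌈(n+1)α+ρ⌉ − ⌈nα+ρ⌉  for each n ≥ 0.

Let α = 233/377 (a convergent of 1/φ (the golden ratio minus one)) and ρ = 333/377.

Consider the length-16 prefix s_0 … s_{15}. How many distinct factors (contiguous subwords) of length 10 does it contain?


t_n = ⌈(n·233+333)/377⌉ for n = 0 … 16:
  n=0…9: ⌈333/377⌉=1 ⌈566/377⌉=2 ⌈799/377⌉=3 ⌈1032/377⌉=3 ⌈1265/377⌉=4 ⌈1498/377⌉=4 ⌈1731/377⌉=5 ⌈1964/377⌉=6 ⌈2197/377⌉=6 ⌈2430/377⌉=7
  n=10…16: ⌈2663/377⌉=8 ⌈2896/377⌉=8 ⌈3129/377⌉=9 ⌈3362/377⌉=9 ⌈3595/377⌉=10 ⌈3828/377⌉=11 ⌈4061/377⌉=11
s_n = t_(n+1) − t_n for n = 0 … 15 gives
prefix = 1101011011010110
slide a length-10 window over [0..9] … [6..15] (7 windows); first occurrence of each distinct factor:
  [  0..  9] 1101011011
  [  1.. 10] 1010110110
  [  2.. 11] 0101101101
  [  3.. 12] 1011011010
  [  4.. 13] 0110110101
  [  5.. 14] 1101101011
  [  6.. 15] 1011010110
distinct factors: {0101101101, 0110110101, 1010110110, 1011010110, 1011011010, 1101011011, 1101101011}
count = 7  (Sturmian bound for length 10 is 11)

7


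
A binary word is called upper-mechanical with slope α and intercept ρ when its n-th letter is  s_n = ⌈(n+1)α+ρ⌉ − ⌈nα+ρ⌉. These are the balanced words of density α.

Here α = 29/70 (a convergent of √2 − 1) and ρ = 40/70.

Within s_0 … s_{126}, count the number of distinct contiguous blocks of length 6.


7

t_n = ⌈(n·29+40)/70⌉ for n = 0 … 127:
  n=0…9: ⌈40/70⌉=1 ⌈69/70⌉=1 ⌈98/70⌉=2 ⌈127/70⌉=2 ⌈156/70⌉=3 ⌈185/70⌉=3 ⌈214/70⌉=4 ⌈243/70⌉=4 ⌈272/70⌉=4 ⌈301/70⌉=5
  n=10…19: ⌈330/70⌉=5 ⌈359/70⌉=6 ⌈388/70⌉=6 ⌈417/70⌉=6 ⌈446/70⌉=7 ⌈475/70⌉=7 ⌈504/70⌉=8 ⌈533/70⌉=8 ⌈562/70⌉=9 ⌈591/70⌉=9
  n=20…29: ⌈620/70⌉=9 ⌈649/70⌉=10 ⌈678/70⌉=10 ⌈707/70⌉=11 ⌈736/70⌉=11 ⌈765/70⌉=11 ⌈794/70⌉=12 ⌈823/70⌉=12 ⌈852/70⌉=13 ⌈881/70⌉=13
  n=30…39: ⌈910/70⌉=13 ⌈939/70⌉=14 ⌈968/70⌉=14 ⌈997/70⌉=15 ⌈1026/70⌉=15 ⌈1055/70⌉=16 ⌈1084/70⌉=16 ⌈1113/70⌉=16 ⌈1142/70⌉=17 ⌈1171/70⌉=17
  n=40…49: ⌈1200/70⌉=18 ⌈1229/70⌉=18 ⌈1258/70⌉=18 ⌈1287/70⌉=19 ⌈1316/70⌉=19 ⌈1345/70⌉=20 ⌈1374/70⌉=20 ⌈1403/70⌉=21 ⌈1432/70⌉=21 ⌈1461/70⌉=21
  n=50…59: ⌈1490/70⌉=22 ⌈1519/70⌉=22 ⌈1548/70⌉=23 ⌈1577/70⌉=23 ⌈1606/70⌉=23 ⌈1635/70⌉=24 ⌈1664/70⌉=24 ⌈1693/70⌉=25 ⌈1722/70⌉=25 ⌈1751/70⌉=26
  n=60…69: ⌈1780/70⌉=26 ⌈1809/70⌉=26 ⌈1838/70⌉=27 ⌈1867/70⌉=27 ⌈1896/70⌉=28 ⌈1925/70⌉=28 ⌈1954/70⌉=28 ⌈1983/70⌉=29 ⌈2012/70⌉=29 ⌈2041/70⌉=30
  n=70…79: ⌈2070/70⌉=30 ⌈2099/70⌉=30 ⌈2128/70⌉=31 ⌈2157/70⌉=31 ⌈2186/70⌉=32 ⌈2215/70⌉=32 ⌈2244/70⌉=33 ⌈2273/70⌉=33 ⌈2302/70⌉=33 ⌈2331/70⌉=34
  n=80…89: ⌈2360/70⌉=34 ⌈2389/70⌉=35 ⌈2418/70⌉=35 ⌈2447/70⌉=35 ⌈2476/70⌉=36 ⌈2505/70⌉=36 ⌈2534/70⌉=37 ⌈2563/70⌉=37 ⌈2592/70⌉=38 ⌈2621/70⌉=38
  n=90…99: ⌈2650/70⌉=38 ⌈2679/70⌉=39 ⌈2708/70⌉=39 ⌈2737/70⌉=40 ⌈2766/70⌉=40 ⌈2795/70⌉=40 ⌈2824/70⌉=41 ⌈2853/70⌉=41 ⌈2882/70⌉=42 ⌈2911/70⌉=42
  n=100…109: ⌈2940/70⌉=42 ⌈2969/70⌉=43 ⌈2998/70⌉=43 ⌈3027/70⌉=44 ⌈3056/70⌉=44 ⌈3085/70⌉=45 ⌈3114/70⌉=45 ⌈3143/70⌉=45 ⌈3172/70⌉=46 ⌈3201/70⌉=46
  n=110…119: ⌈3230/70⌉=47 ⌈3259/70⌉=47 ⌈3288/70⌉=47 ⌈3317/70⌉=48 ⌈3346/70⌉=48 ⌈3375/70⌉=49 ⌈3404/70⌉=49 ⌈3433/70⌉=50 ⌈3462/70⌉=50 ⌈3491/70⌉=50
  n=120…127: ⌈3520/70⌉=51 ⌈3549/70⌉=51 ⌈3578/70⌉=52 ⌈3607/70⌉=52 ⌈3636/70⌉=52 ⌈3665/70⌉=53 ⌈3694/70⌉=53 ⌈3723/70⌉=54
s_n = t_(n+1) − t_n for n = 0 … 126 gives
prefix = 0101010010100101010010100101001010100101001010100101001010100101001010010101001010010101001010010100101010010100101010010100101
slide a length-6 window over [0..5] … [121..126] (122 windows); first occurrence of each distinct factor:
  [  0..  5] 010101
  [  1..  6] 101010
  [  2..  7] 010100
  [  3..  8] 101001
  [  4..  9] 010010
  [  5.. 10] 100101
  [  6.. 11] 001010
  (the other 115 windows repeat one of these)
distinct factors: {001010, 010010, 010100, 010101, 100101, 101001, 101010}
count = 7  (Sturmian bound for length 6 is 7)


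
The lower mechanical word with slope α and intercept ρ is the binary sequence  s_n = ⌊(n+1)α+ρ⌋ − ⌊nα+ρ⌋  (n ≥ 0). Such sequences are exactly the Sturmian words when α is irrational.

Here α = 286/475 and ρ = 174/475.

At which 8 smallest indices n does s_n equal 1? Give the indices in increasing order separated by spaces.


1 2 4 6 7 9 11 12

n=0: ⌊460/475⌋−⌊174/475⌋ = 0−0 = 0
n=1: ⌊746/475⌋−⌊460/475⌋ = 1−0 = 1  ← one
n=2: ⌊1032/475⌋−⌊746/475⌋ = 2−1 = 1  ← one
n=3: ⌊1318/475⌋−⌊1032/475⌋ = 2−2 = 0
n=4: ⌊1604/475⌋−⌊1318/475⌋ = 3−2 = 1  ← one
n=5: ⌊1890/475⌋−⌊1604/475⌋ = 3−3 = 0
n=6: ⌊2176/475⌋−⌊1890/475⌋ = 4−3 = 1  ← one
n=7: ⌊2462/475⌋−⌊2176/475⌋ = 5−4 = 1  ← one
n=8: ⌊2748/475⌋−⌊2462/475⌋ = 5−5 = 0
n=9: ⌊3034/475⌋−⌊2748/475⌋ = 6−5 = 1  ← one
n=10: ⌊3320/475⌋−⌊3034/475⌋ = 6−6 = 0
n=11: ⌊3606/475⌋−⌊3320/475⌋ = 7−6 = 1  ← one
n=12: ⌊3892/475⌋−⌊3606/475⌋ = 8−7 = 1  ← one
positions of the first 8 ones: 1 2 4 6 7 9 11 12


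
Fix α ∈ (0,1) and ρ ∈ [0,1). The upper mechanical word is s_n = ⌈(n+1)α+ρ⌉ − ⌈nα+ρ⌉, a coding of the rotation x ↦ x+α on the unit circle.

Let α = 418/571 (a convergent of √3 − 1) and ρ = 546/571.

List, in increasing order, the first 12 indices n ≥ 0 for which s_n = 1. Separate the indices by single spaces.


n=0: ⌈964/571⌉−⌈546/571⌉ = 2−1 = 1  ← one
n=1: ⌈1382/571⌉−⌈964/571⌉ = 3−2 = 1  ← one
n=2: ⌈1800/571⌉−⌈1382/571⌉ = 4−3 = 1  ← one
n=3: ⌈2218/571⌉−⌈1800/571⌉ = 4−4 = 0
n=4: ⌈2636/571⌉−⌈2218/571⌉ = 5−4 = 1  ← one
n=5: ⌈3054/571⌉−⌈2636/571⌉ = 6−5 = 1  ← one
n=6: ⌈3472/571⌉−⌈3054/571⌉ = 7−6 = 1  ← one
n=7: ⌈3890/571⌉−⌈3472/571⌉ = 7−7 = 0
n=8: ⌈4308/571⌉−⌈3890/571⌉ = 8−7 = 1  ← one
n=9: ⌈4726/571⌉−⌈4308/571⌉ = 9−8 = 1  ← one
n=10: ⌈5144/571⌉−⌈4726/571⌉ = 10−9 = 1  ← one
n=11: ⌈5562/571⌉−⌈5144/571⌉ = 10−10 = 0
n=12: ⌈5980/571⌉−⌈5562/571⌉ = 11−10 = 1  ← one
n=13: ⌈6398/571⌉−⌈5980/571⌉ = 12−11 = 1  ← one
n=14: ⌈6816/571⌉−⌈6398/571⌉ = 12−12 = 0
n=15: ⌈7234/571⌉−⌈6816/571⌉ = 13−12 = 1  ← one
positions of the first 12 ones: 0 1 2 4 5 6 8 9 10 12 13 15

0 1 2 4 5 6 8 9 10 12 13 15


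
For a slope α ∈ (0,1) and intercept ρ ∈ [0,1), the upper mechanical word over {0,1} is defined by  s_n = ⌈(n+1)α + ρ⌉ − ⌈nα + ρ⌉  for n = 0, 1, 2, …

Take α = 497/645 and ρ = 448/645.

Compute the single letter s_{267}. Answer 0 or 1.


1

(n+1)α + ρ = (268·497 + 448) / 645 = 133644/645
nα + ρ     = (267·497 + 448) / 645 = 133147/645
⌈133644/645⌉ = 208,  ⌈133147/645⌉ = 207
s_{267} = 208 − 207 = 1


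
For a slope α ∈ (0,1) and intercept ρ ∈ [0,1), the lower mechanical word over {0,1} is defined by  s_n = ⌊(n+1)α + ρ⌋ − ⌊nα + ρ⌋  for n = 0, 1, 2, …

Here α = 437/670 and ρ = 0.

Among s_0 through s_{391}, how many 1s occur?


255

#1s = Σ_{n=0}^{391} s_n = Σ_{n=0}^{391} (⌊(n+1)α+ρ⌋ − ⌊nα+ρ⌋)
the sum telescopes: every ⌊nα+ρ⌋ with 0 < n < 392 appears once with + and once with −, leaving ⌊392α+ρ⌋ − ⌊0·α+ρ⌋
392α + ρ = (392·437) / 670 = 171304/670
ρ = 0/670
⌊171304/670⌋ = 255,  ⌊0/670⌋ = 0
#1s = 255 − 0 = 255


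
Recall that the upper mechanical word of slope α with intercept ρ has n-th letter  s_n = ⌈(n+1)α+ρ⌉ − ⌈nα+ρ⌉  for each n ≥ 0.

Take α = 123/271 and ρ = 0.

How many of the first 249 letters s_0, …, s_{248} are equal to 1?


#1s = Σ_{n=0}^{248} s_n = Σ_{n=0}^{248} (⌈(n+1)α+ρ⌉ − ⌈nα+ρ⌉)
the sum telescopes: every ⌈nα+ρ⌉ with 0 < n < 249 appears once with + and once with −, leaving ⌈249α+ρ⌉ − ⌈0·α+ρ⌉
249α + ρ = (249·123) / 271 = 30627/271
ρ = 0/271
⌈30627/271⌉ = 114,  ⌈0/271⌉ = 0
#1s = 114 − 0 = 114

114


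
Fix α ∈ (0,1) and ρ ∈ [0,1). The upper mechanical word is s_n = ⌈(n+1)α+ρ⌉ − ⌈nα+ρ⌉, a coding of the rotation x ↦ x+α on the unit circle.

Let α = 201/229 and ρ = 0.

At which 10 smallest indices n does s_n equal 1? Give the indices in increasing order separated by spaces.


n=0: ⌈201/229⌉−⌈0/229⌉ = 1−0 = 1  ← one
n=1: ⌈402/229⌉−⌈201/229⌉ = 2−1 = 1  ← one
n=2: ⌈603/229⌉−⌈402/229⌉ = 3−2 = 1  ← one
n=3: ⌈804/229⌉−⌈603/229⌉ = 4−3 = 1  ← one
n=4: ⌈1005/229⌉−⌈804/229⌉ = 5−4 = 1  ← one
n=5: ⌈1206/229⌉−⌈1005/229⌉ = 6−5 = 1  ← one
n=6: ⌈1407/229⌉−⌈1206/229⌉ = 7−6 = 1  ← one
n=7: ⌈1608/229⌉−⌈1407/229⌉ = 8−7 = 1  ← one
n=8: ⌈1809/229⌉−⌈1608/229⌉ = 8−8 = 0
n=9: ⌈2010/229⌉−⌈1809/229⌉ = 9−8 = 1  ← one
n=10: ⌈2211/229⌉−⌈2010/229⌉ = 10−9 = 1  ← one
positions of the first 10 ones: 0 1 2 3 4 5 6 7 9 10

0 1 2 3 4 5 6 7 9 10


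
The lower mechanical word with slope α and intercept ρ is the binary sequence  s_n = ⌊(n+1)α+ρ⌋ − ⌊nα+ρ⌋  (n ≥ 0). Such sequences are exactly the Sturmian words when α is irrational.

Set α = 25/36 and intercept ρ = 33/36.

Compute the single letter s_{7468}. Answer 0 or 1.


0

(n+1)α + ρ = (7469·25 + 33) / 36 = 186758/36
nα + ρ     = (7468·25 + 33) / 36 = 186733/36
⌊186758/36⌋ = 5187,  ⌊186733/36⌋ = 5187
s_{7468} = 5187 − 5187 = 0


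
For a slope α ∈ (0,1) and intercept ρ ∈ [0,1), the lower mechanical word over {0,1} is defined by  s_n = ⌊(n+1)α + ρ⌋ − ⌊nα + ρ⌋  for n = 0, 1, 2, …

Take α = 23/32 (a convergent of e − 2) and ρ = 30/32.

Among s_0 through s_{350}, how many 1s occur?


#1s = Σ_{n=0}^{350} s_n = Σ_{n=0}^{350} (⌊(n+1)α+ρ⌋ − ⌊nα+ρ⌋)
the sum telescopes: every ⌊nα+ρ⌋ with 0 < n < 351 appears once with + and once with −, leaving ⌊351α+ρ⌋ − ⌊0·α+ρ⌋
351α + ρ = (351·23 + 30) / 32 = 8103/32
ρ = 30/32
⌊8103/32⌋ = 253,  ⌊30/32⌋ = 0
#1s = 253 − 0 = 253

253


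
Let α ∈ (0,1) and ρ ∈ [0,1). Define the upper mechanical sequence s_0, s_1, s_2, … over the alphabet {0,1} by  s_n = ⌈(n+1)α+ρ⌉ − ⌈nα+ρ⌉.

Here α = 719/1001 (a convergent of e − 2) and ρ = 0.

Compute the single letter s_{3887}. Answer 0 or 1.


(n+1)α + ρ = (3888·719) / 1001 = 2795472/1001
nα + ρ     = (3887·719) / 1001 = 2794753/1001
⌈2795472/1001⌉ = 2793,  ⌈2794753/1001⌉ = 2792
s_{3887} = 2793 − 2792 = 1

1


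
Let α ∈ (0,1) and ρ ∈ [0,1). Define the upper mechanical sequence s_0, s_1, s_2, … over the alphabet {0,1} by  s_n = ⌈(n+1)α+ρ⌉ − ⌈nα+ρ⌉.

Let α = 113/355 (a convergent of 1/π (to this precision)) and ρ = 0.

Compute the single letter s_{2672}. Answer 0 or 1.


(n+1)α + ρ = (2673·113) / 355 = 302049/355
nα + ρ     = (2672·113) / 355 = 301936/355
⌈302049/355⌉ = 851,  ⌈301936/355⌉ = 851
s_{2672} = 851 − 851 = 0

0


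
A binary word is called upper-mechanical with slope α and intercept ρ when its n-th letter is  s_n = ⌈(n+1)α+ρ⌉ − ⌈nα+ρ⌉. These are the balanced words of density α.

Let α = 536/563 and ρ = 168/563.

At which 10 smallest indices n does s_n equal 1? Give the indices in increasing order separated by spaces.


n=0: ⌈704/563⌉−⌈168/563⌉ = 2−1 = 1  ← one
n=1: ⌈1240/563⌉−⌈704/563⌉ = 3−2 = 1  ← one
n=2: ⌈1776/563⌉−⌈1240/563⌉ = 4−3 = 1  ← one
n=3: ⌈2312/563⌉−⌈1776/563⌉ = 5−4 = 1  ← one
n=4: ⌈2848/563⌉−⌈2312/563⌉ = 6−5 = 1  ← one
n=5: ⌈3384/563⌉−⌈2848/563⌉ = 7−6 = 1  ← one
n=6: ⌈3920/563⌉−⌈3384/563⌉ = 7−7 = 0
n=7: ⌈4456/563⌉−⌈3920/563⌉ = 8−7 = 1  ← one
n=8: ⌈4992/563⌉−⌈4456/563⌉ = 9−8 = 1  ← one
n=9: ⌈5528/563⌉−⌈4992/563⌉ = 10−9 = 1  ← one
n=10: ⌈6064/563⌉−⌈5528/563⌉ = 11−10 = 1  ← one
positions of the first 10 ones: 0 1 2 3 4 5 7 8 9 10

0 1 2 3 4 5 7 8 9 10


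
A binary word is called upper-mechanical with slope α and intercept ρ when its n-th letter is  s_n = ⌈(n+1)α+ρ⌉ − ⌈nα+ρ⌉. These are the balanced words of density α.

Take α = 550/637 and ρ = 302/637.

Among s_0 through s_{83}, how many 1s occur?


73

#1s = Σ_{n=0}^{83} s_n = Σ_{n=0}^{83} (⌈(n+1)α+ρ⌉ − ⌈nα+ρ⌉)
the sum telescopes: every ⌈nα+ρ⌉ with 0 < n < 84 appears once with + and once with −, leaving ⌈84α+ρ⌉ − ⌈0·α+ρ⌉
84α + ρ = (84·550 + 302) / 637 = 46502/637
ρ = 302/637
⌈46502/637⌉ = 74,  ⌈302/637⌉ = 1
#1s = 74 − 1 = 73


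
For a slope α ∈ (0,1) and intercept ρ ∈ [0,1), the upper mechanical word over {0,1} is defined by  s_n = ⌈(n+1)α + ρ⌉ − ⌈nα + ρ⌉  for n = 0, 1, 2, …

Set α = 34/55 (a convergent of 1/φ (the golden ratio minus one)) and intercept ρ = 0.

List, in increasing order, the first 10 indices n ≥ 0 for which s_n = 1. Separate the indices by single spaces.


n=0: ⌈34/55⌉−⌈0/55⌉ = 1−0 = 1  ← one
n=1: ⌈68/55⌉−⌈34/55⌉ = 2−1 = 1  ← one
n=2: ⌈102/55⌉−⌈68/55⌉ = 2−2 = 0
n=3: ⌈136/55⌉−⌈102/55⌉ = 3−2 = 1  ← one
n=4: ⌈170/55⌉−⌈136/55⌉ = 4−3 = 1  ← one
n=5: ⌈204/55⌉−⌈170/55⌉ = 4−4 = 0
n=6: ⌈238/55⌉−⌈204/55⌉ = 5−4 = 1  ← one
n=7: ⌈272/55⌉−⌈238/55⌉ = 5−5 = 0
n=8: ⌈306/55⌉−⌈272/55⌉ = 6−5 = 1  ← one
n=9: ⌈340/55⌉−⌈306/55⌉ = 7−6 = 1  ← one
n=10: ⌈374/55⌉−⌈340/55⌉ = 7−7 = 0
n=11: ⌈408/55⌉−⌈374/55⌉ = 8−7 = 1  ← one
n=12: ⌈442/55⌉−⌈408/55⌉ = 9−8 = 1  ← one
n=13: ⌈476/55⌉−⌈442/55⌉ = 9−9 = 0
n=14: ⌈510/55⌉−⌈476/55⌉ = 10−9 = 1  ← one
positions of the first 10 ones: 0 1 3 4 6 8 9 11 12 14

0 1 3 4 6 8 9 11 12 14


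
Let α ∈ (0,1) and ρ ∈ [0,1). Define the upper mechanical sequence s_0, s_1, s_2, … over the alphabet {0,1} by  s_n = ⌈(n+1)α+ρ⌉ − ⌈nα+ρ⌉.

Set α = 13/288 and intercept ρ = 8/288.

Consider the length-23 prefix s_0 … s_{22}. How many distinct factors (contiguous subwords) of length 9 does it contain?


3

t_n = ⌈(n·13+8)/288⌉ for n = 0 … 23:
  n=0…9: ⌈8/288⌉=1 ⌈21/288⌉=1 ⌈34/288⌉=1 ⌈47/288⌉=1 ⌈60/288⌉=1 ⌈73/288⌉=1 ⌈86/288⌉=1 ⌈99/288⌉=1 ⌈112/288⌉=1 ⌈125/288⌉=1
  n=10…19: ⌈138/288⌉=1 ⌈151/288⌉=1 ⌈164/288⌉=1 ⌈177/288⌉=1 ⌈190/288⌉=1 ⌈203/288⌉=1 ⌈216/288⌉=1 ⌈229/288⌉=1 ⌈242/288⌉=1 ⌈255/288⌉=1
  n=20…23: ⌈268/288⌉=1 ⌈281/288⌉=1 ⌈294/288⌉=2 ⌈307/288⌉=2
s_n = t_(n+1) − t_n for n = 0 … 22 gives
prefix = 00000000000000000000010
slide a length-9 window over [0..8] … [14..22] (15 windows); first occurrence of each distinct factor:
  [  0..  8] 000000000
  [ 13.. 21] 000000001
  [ 14.. 22] 000000010
  (the other 12 windows repeat one of these)
distinct factors: {000000000, 000000001, 000000010}
count = 3  (Sturmian bound for length 9 is 10)


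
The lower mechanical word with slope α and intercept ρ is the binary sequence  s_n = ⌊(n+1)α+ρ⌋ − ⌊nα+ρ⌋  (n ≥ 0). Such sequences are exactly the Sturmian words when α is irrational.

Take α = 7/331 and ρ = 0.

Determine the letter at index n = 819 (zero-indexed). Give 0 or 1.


0

(n+1)α + ρ = (820·7) / 331 = 5740/331
nα + ρ     = (819·7) / 331 = 5733/331
⌊5740/331⌋ = 17,  ⌊5733/331⌋ = 17
s_{819} = 17 − 17 = 0


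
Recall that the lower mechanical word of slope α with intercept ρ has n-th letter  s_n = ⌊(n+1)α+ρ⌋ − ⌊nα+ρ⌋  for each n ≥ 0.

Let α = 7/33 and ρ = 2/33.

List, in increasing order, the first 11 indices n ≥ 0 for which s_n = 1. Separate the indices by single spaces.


4 9 13 18 23 27 32 37 42 46 51

n=0: ⌊9/33⌋−⌊2/33⌋ = 0−0 = 0
n=1: ⌊16/33⌋−⌊9/33⌋ = 0−0 = 0
n=2: ⌊23/33⌋−⌊16/33⌋ = 0−0 = 0
n=3: ⌊30/33⌋−⌊23/33⌋ = 0−0 = 0
n=4: ⌊37/33⌋−⌊30/33⌋ = 1−0 = 1  ← one
n=5: ⌊44/33⌋−⌊37/33⌋ = 1−1 = 0
n=6: ⌊51/33⌋−⌊44/33⌋ = 1−1 = 0
n=7: ⌊58/33⌋−⌊51/33⌋ = 1−1 = 0
n=8: ⌊65/33⌋−⌊58/33⌋ = 1−1 = 0
n=9: ⌊72/33⌋−⌊65/33⌋ = 2−1 = 1  ← one
n=10: ⌊79/33⌋−⌊72/33⌋ = 2−2 = 0
n=11: ⌊86/33⌋−⌊79/33⌋ = 2−2 = 0
n=12: ⌊93/33⌋−⌊86/33⌋ = 2−2 = 0
n=13: ⌊100/33⌋−⌊93/33⌋ = 3−2 = 1  ← one
n=14: ⌊107/33⌋−⌊100/33⌋ = 3−3 = 0
n=15: ⌊114/33⌋−⌊107/33⌋ = 3−3 = 0
n=16: ⌊121/33⌋−⌊114/33⌋ = 3−3 = 0
n=17: ⌊128/33⌋−⌊121/33⌋ = 3−3 = 0
n=18: ⌊135/33⌋−⌊128/33⌋ = 4−3 = 1  ← one
n=19: ⌊142/33⌋−⌊135/33⌋ = 4−4 = 0
n=20: ⌊149/33⌋−⌊142/33⌋ = 4−4 = 0
n=21: ⌊156/33⌋−⌊149/33⌋ = 4−4 = 0
n=22: ⌊163/33⌋−⌊156/33⌋ = 4−4 = 0
n=23: ⌊170/33⌋−⌊163/33⌋ = 5−4 = 1  ← one
n=24: ⌊177/33⌋−⌊170/33⌋ = 5−5 = 0
n=25: ⌊184/33⌋−⌊177/33⌋ = 5−5 = 0
n=26: ⌊191/33⌋−⌊184/33⌋ = 5−5 = 0
n=27: ⌊198/33⌋−⌊191/33⌋ = 6−5 = 1  ← one
n=28: ⌊205/33⌋−⌊198/33⌋ = 6−6 = 0
n=29: ⌊212/33⌋−⌊205/33⌋ = 6−6 = 0
n=30: ⌊219/33⌋−⌊212/33⌋ = 6−6 = 0
n=31: ⌊226/33⌋−⌊219/33⌋ = 6−6 = 0
n=32: ⌊233/33⌋−⌊226/33⌋ = 7−6 = 1  ← one
n=33: ⌊240/33⌋−⌊233/33⌋ = 7−7 = 0
n=34: ⌊247/33⌋−⌊240/33⌋ = 7−7 = 0
n=35: ⌊254/33⌋−⌊247/33⌋ = 7−7 = 0
n=36: ⌊261/33⌋−⌊254/33⌋ = 7−7 = 0
n=37: ⌊268/33⌋−⌊261/33⌋ = 8−7 = 1  ← one
n=38: ⌊275/33⌋−⌊268/33⌋ = 8−8 = 0
n=39: ⌊282/33⌋−⌊275/33⌋ = 8−8 = 0
n=40: ⌊289/33⌋−⌊282/33⌋ = 8−8 = 0
n=41: ⌊296/33⌋−⌊289/33⌋ = 8−8 = 0
n=42: ⌊303/33⌋−⌊296/33⌋ = 9−8 = 1  ← one
n=43: ⌊310/33⌋−⌊303/33⌋ = 9−9 = 0
n=44: ⌊317/33⌋−⌊310/33⌋ = 9−9 = 0
n=45: ⌊324/33⌋−⌊317/33⌋ = 9−9 = 0
n=46: ⌊331/33⌋−⌊324/33⌋ = 10−9 = 1  ← one
n=47: ⌊338/33⌋−⌊331/33⌋ = 10−10 = 0
n=48: ⌊345/33⌋−⌊338/33⌋ = 10−10 = 0
n=49: ⌊352/33⌋−⌊345/33⌋ = 10−10 = 0
n=50: ⌊359/33⌋−⌊352/33⌋ = 10−10 = 0
n=51: ⌊366/33⌋−⌊359/33⌋ = 11−10 = 1  ← one
positions of the first 11 ones: 4 9 13 18 23 27 32 37 42 46 51


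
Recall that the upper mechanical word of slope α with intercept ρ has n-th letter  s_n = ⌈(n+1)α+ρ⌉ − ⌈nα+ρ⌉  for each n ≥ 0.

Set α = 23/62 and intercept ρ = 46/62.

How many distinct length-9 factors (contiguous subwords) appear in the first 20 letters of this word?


t_n = ⌈(n·23+46)/62⌉ for n = 0 … 20:
  n=0…9: ⌈46/62⌉=1 ⌈69/62⌉=2 ⌈92/62⌉=2 ⌈115/62⌉=2 ⌈138/62⌉=3 ⌈161/62⌉=3 ⌈184/62⌉=3 ⌈207/62⌉=4 ⌈230/62⌉=4 ⌈253/62⌉=5
  n=10…19: ⌈276/62⌉=5 ⌈299/62⌉=5 ⌈322/62⌉=6 ⌈345/62⌉=6 ⌈368/62⌉=6 ⌈391/62⌉=7 ⌈414/62⌉=7 ⌈437/62⌉=8 ⌈460/62⌉=8 ⌈483/62⌉=8
  n=20: ⌈506/62⌉=9
s_n = t_(n+1) − t_n for n = 0 … 19 gives
prefix = 10010010100100101001
slide a length-9 window over [0..8] … [11..19] (12 windows); first occurrence of each distinct factor:
  [  0..  8] 100100101
  [  1..  9] 001001010
  [  2.. 10] 010010100
  [  3.. 11] 100101001
  [  4.. 12] 001010010
  [  5.. 13] 010100100
  [  6.. 14] 101001001
  [  7.. 15] 010010010
  (the other 4 windows repeat one of these)
distinct factors: {001001010, 001010010, 010010010, 010010100, 010100100, 100100101, 100101001, 101001001}
count = 8  (Sturmian bound for length 9 is 10)

8


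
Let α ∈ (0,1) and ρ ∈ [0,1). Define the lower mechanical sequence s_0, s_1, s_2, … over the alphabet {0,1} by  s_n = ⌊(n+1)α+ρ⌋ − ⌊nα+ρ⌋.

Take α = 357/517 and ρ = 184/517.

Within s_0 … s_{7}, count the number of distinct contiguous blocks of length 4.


t_n = ⌊(n·357+184)/517⌋ for n = 0 … 8:
  n=0…8: ⌊184/517⌋=0 ⌊541/517⌋=1 ⌊898/517⌋=1 ⌊1255/517⌋=2 ⌊1612/517⌋=3 ⌊1969/517⌋=3 ⌊2326/517⌋=4 ⌊2683/517⌋=5 ⌊3040/517⌋=5
s_n = t_(n+1) − t_n for n = 0 … 7 gives
prefix = 10110110
slide a length-4 window over [0..3] … [4..7] (5 windows); first occurrence of each distinct factor:
  [  0..  3] 1011
  [  1..  4] 0110
  [  2..  5] 1101
  (the other 2 windows repeat one of these)
distinct factors: {0110, 1011, 1101}
count = 3  (Sturmian bound for length 4 is 5)

3


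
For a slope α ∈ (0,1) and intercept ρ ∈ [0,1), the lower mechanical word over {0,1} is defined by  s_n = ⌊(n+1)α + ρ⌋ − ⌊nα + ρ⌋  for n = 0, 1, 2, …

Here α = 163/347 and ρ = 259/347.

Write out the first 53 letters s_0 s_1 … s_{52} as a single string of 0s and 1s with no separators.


n=0: ⌊(1·163+259)/347⌋ − ⌊(0·163+259)/347⌋ = ⌊422/347⌋ − ⌊259/347⌋ = 1 − 0 = 1
n=1: ⌊(2·163+259)/347⌋ − ⌊(1·163+259)/347⌋ = ⌊585/347⌋ − ⌊422/347⌋ = 1 − 1 = 0
n=2: ⌊(3·163+259)/347⌋ − ⌊(2·163+259)/347⌋ = ⌊748/347⌋ − ⌊585/347⌋ = 2 − 1 = 1
n=3: ⌊(4·163+259)/347⌋ − ⌊(3·163+259)/347⌋ = ⌊911/347⌋ − ⌊748/347⌋ = 2 − 2 = 0
n=4: ⌊(5·163+259)/347⌋ − ⌊(4·163+259)/347⌋ = ⌊1074/347⌋ − ⌊911/347⌋ = 3 − 2 = 1
n=5: ⌊(6·163+259)/347⌋ − ⌊(5·163+259)/347⌋ = ⌊1237/347⌋ − ⌊1074/347⌋ = 3 − 3 = 0
n=6: ⌊(7·163+259)/347⌋ − ⌊(6·163+259)/347⌋ = ⌊1400/347⌋ − ⌊1237/347⌋ = 4 − 3 = 1
n=7: ⌊(8·163+259)/347⌋ − ⌊(7·163+259)/347⌋ = ⌊1563/347⌋ − ⌊1400/347⌋ = 4 − 4 = 0
n=8: ⌊(9·163+259)/347⌋ − ⌊(8·163+259)/347⌋ = ⌊1726/347⌋ − ⌊1563/347⌋ = 4 − 4 = 0
n=9: ⌊(10·163+259)/347⌋ − ⌊(9·163+259)/347⌋ = ⌊1889/347⌋ − ⌊1726/347⌋ = 5 − 4 = 1
n=10: ⌊(11·163+259)/347⌋ − ⌊(10·163+259)/347⌋ = ⌊2052/347⌋ − ⌊1889/347⌋ = 5 − 5 = 0
n=11: ⌊(12·163+259)/347⌋ − ⌊(11·163+259)/347⌋ = ⌊2215/347⌋ − ⌊2052/347⌋ = 6 − 5 = 1
n=12: ⌊(13·163+259)/347⌋ − ⌊(12·163+259)/347⌋ = ⌊2378/347⌋ − ⌊2215/347⌋ = 6 − 6 = 0
n=13: ⌊(14·163+259)/347⌋ − ⌊(13·163+259)/347⌋ = ⌊2541/347⌋ − ⌊2378/347⌋ = 7 − 6 = 1
n=14: ⌊(15·163+259)/347⌋ − ⌊(14·163+259)/347⌋ = ⌊2704/347⌋ − ⌊2541/347⌋ = 7 − 7 = 0
n=15: ⌊(16·163+259)/347⌋ − ⌊(15·163+259)/347⌋ = ⌊2867/347⌋ − ⌊2704/347⌋ = 8 − 7 = 1
n=16: ⌊(17·163+259)/347⌋ − ⌊(16·163+259)/347⌋ = ⌊3030/347⌋ − ⌊2867/347⌋ = 8 − 8 = 0
n=17: ⌊(18·163+259)/347⌋ − ⌊(17·163+259)/347⌋ = ⌊3193/347⌋ − ⌊3030/347⌋ = 9 − 8 = 1
n=18: ⌊(19·163+259)/347⌋ − ⌊(18·163+259)/347⌋ = ⌊3356/347⌋ − ⌊3193/347⌋ = 9 − 9 = 0
n=19: ⌊(20·163+259)/347⌋ − ⌊(19·163+259)/347⌋ = ⌊3519/347⌋ − ⌊3356/347⌋ = 10 − 9 = 1
n=20: ⌊(21·163+259)/347⌋ − ⌊(20·163+259)/347⌋ = ⌊3682/347⌋ − ⌊3519/347⌋ = 10 − 10 = 0
n=21: ⌊(22·163+259)/347⌋ − ⌊(21·163+259)/347⌋ = ⌊3845/347⌋ − ⌊3682/347⌋ = 11 − 10 = 1
n=22: ⌊(23·163+259)/347⌋ − ⌊(22·163+259)/347⌋ = ⌊4008/347⌋ − ⌊3845/347⌋ = 11 − 11 = 0
n=23: ⌊(24·163+259)/347⌋ − ⌊(23·163+259)/347⌋ = ⌊4171/347⌋ − ⌊4008/347⌋ = 12 − 11 = 1
n=24: ⌊(25·163+259)/347⌋ − ⌊(24·163+259)/347⌋ = ⌊4334/347⌋ − ⌊4171/347⌋ = 12 − 12 = 0
n=25: ⌊(26·163+259)/347⌋ − ⌊(25·163+259)/347⌋ = ⌊4497/347⌋ − ⌊4334/347⌋ = 12 − 12 = 0
n=26: ⌊(27·163+259)/347⌋ − ⌊(26·163+259)/347⌋ = ⌊4660/347⌋ − ⌊4497/347⌋ = 13 − 12 = 1
n=27: ⌊(28·163+259)/347⌋ − ⌊(27·163+259)/347⌋ = ⌊4823/347⌋ − ⌊4660/347⌋ = 13 − 13 = 0
n=28: ⌊(29·163+259)/347⌋ − ⌊(28·163+259)/347⌋ = ⌊4986/347⌋ − ⌊4823/347⌋ = 14 − 13 = 1
n=29: ⌊(30·163+259)/347⌋ − ⌊(29·163+259)/347⌋ = ⌊5149/347⌋ − ⌊4986/347⌋ = 14 − 14 = 0
n=30: ⌊(31·163+259)/347⌋ − ⌊(30·163+259)/347⌋ = ⌊5312/347⌋ − ⌊5149/347⌋ = 15 − 14 = 1
n=31: ⌊(32·163+259)/347⌋ − ⌊(31·163+259)/347⌋ = ⌊5475/347⌋ − ⌊5312/347⌋ = 15 − 15 = 0
n=32: ⌊(33·163+259)/347⌋ − ⌊(32·163+259)/347⌋ = ⌊5638/347⌋ − ⌊5475/347⌋ = 16 − 15 = 1
n=33: ⌊(34·163+259)/347⌋ − ⌊(33·163+259)/347⌋ = ⌊5801/347⌋ − ⌊5638/347⌋ = 16 − 16 = 0
n=34: ⌊(35·163+259)/347⌋ − ⌊(34·163+259)/347⌋ = ⌊5964/347⌋ − ⌊5801/347⌋ = 17 − 16 = 1
n=35: ⌊(36·163+259)/347⌋ − ⌊(35·163+259)/347⌋ = ⌊6127/347⌋ − ⌊5964/347⌋ = 17 − 17 = 0
n=36: ⌊(37·163+259)/347⌋ − ⌊(36·163+259)/347⌋ = ⌊6290/347⌋ − ⌊6127/347⌋ = 18 − 17 = 1
n=37: ⌊(38·163+259)/347⌋ − ⌊(37·163+259)/347⌋ = ⌊6453/347⌋ − ⌊6290/347⌋ = 18 − 18 = 0
n=38: ⌊(39·163+259)/347⌋ − ⌊(38·163+259)/347⌋ = ⌊6616/347⌋ − ⌊6453/347⌋ = 19 − 18 = 1
n=39: ⌊(40·163+259)/347⌋ − ⌊(39·163+259)/347⌋ = ⌊6779/347⌋ − ⌊6616/347⌋ = 19 − 19 = 0
n=40: ⌊(41·163+259)/347⌋ − ⌊(40·163+259)/347⌋ = ⌊6942/347⌋ − ⌊6779/347⌋ = 20 − 19 = 1
n=41: ⌊(42·163+259)/347⌋ − ⌊(41·163+259)/347⌋ = ⌊7105/347⌋ − ⌊6942/347⌋ = 20 − 20 = 0
n=42: ⌊(43·163+259)/347⌋ − ⌊(42·163+259)/347⌋ = ⌊7268/347⌋ − ⌊7105/347⌋ = 20 − 20 = 0
n=43: ⌊(44·163+259)/347⌋ − ⌊(43·163+259)/347⌋ = ⌊7431/347⌋ − ⌊7268/347⌋ = 21 − 20 = 1
n=44: ⌊(45·163+259)/347⌋ − ⌊(44·163+259)/347⌋ = ⌊7594/347⌋ − ⌊7431/347⌋ = 21 − 21 = 0
n=45: ⌊(46·163+259)/347⌋ − ⌊(45·163+259)/347⌋ = ⌊7757/347⌋ − ⌊7594/347⌋ = 22 − 21 = 1
n=46: ⌊(47·163+259)/347⌋ − ⌊(46·163+259)/347⌋ = ⌊7920/347⌋ − ⌊7757/347⌋ = 22 − 22 = 0
n=47: ⌊(48·163+259)/347⌋ − ⌊(47·163+259)/347⌋ = ⌊8083/347⌋ − ⌊7920/347⌋ = 23 − 22 = 1
n=48: ⌊(49·163+259)/347⌋ − ⌊(48·163+259)/347⌋ = ⌊8246/347⌋ − ⌊8083/347⌋ = 23 − 23 = 0
n=49: ⌊(50·163+259)/347⌋ − ⌊(49·163+259)/347⌋ = ⌊8409/347⌋ − ⌊8246/347⌋ = 24 − 23 = 1
n=50: ⌊(51·163+259)/347⌋ − ⌊(50·163+259)/347⌋ = ⌊8572/347⌋ − ⌊8409/347⌋ = 24 − 24 = 0
n=51: ⌊(52·163+259)/347⌋ − ⌊(51·163+259)/347⌋ = ⌊8735/347⌋ − ⌊8572/347⌋ = 25 − 24 = 1
n=52: ⌊(53·163+259)/347⌋ − ⌊(52·163+259)/347⌋ = ⌊8898/347⌋ − ⌊8735/347⌋ = 25 − 25 = 0

10101010010101010101010100101010101010101001010101010


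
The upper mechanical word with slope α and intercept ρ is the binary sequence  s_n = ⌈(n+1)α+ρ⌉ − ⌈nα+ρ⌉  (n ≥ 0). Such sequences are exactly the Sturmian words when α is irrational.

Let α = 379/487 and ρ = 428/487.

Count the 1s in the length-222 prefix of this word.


#1s = Σ_{n=0}^{221} s_n = Σ_{n=0}^{221} (⌈(n+1)α+ρ⌉ − ⌈nα+ρ⌉)
the sum telescopes: every ⌈nα+ρ⌉ with 0 < n < 222 appears once with + and once with −, leaving ⌈222α+ρ⌉ − ⌈0·α+ρ⌉
222α + ρ = (222·379 + 428) / 487 = 84566/487
ρ = 428/487
⌈84566/487⌉ = 174,  ⌈428/487⌉ = 1
#1s = 174 − 1 = 173

173


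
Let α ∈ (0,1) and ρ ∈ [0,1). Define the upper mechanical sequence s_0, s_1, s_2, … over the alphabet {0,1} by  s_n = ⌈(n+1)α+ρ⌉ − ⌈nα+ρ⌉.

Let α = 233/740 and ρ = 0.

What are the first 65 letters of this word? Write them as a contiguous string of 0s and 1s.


10010010010010010001001001001001001000100100100100100100010010010

n=0: ⌈(1·233)/740⌉ − ⌈(0·233)/740⌉ = ⌈233/740⌉ − ⌈0/740⌉ = 1 − 0 = 1
n=1: ⌈(2·233)/740⌉ − ⌈(1·233)/740⌉ = ⌈466/740⌉ − ⌈233/740⌉ = 1 − 1 = 0
n=2: ⌈(3·233)/740⌉ − ⌈(2·233)/740⌉ = ⌈699/740⌉ − ⌈466/740⌉ = 1 − 1 = 0
n=3: ⌈(4·233)/740⌉ − ⌈(3·233)/740⌉ = ⌈932/740⌉ − ⌈699/740⌉ = 2 − 1 = 1
n=4: ⌈(5·233)/740⌉ − ⌈(4·233)/740⌉ = ⌈1165/740⌉ − ⌈932/740⌉ = 2 − 2 = 0
n=5: ⌈(6·233)/740⌉ − ⌈(5·233)/740⌉ = ⌈1398/740⌉ − ⌈1165/740⌉ = 2 − 2 = 0
n=6: ⌈(7·233)/740⌉ − ⌈(6·233)/740⌉ = ⌈1631/740⌉ − ⌈1398/740⌉ = 3 − 2 = 1
n=7: ⌈(8·233)/740⌉ − ⌈(7·233)/740⌉ = ⌈1864/740⌉ − ⌈1631/740⌉ = 3 − 3 = 0
n=8: ⌈(9·233)/740⌉ − ⌈(8·233)/740⌉ = ⌈2097/740⌉ − ⌈1864/740⌉ = 3 − 3 = 0
n=9: ⌈(10·233)/740⌉ − ⌈(9·233)/740⌉ = ⌈2330/740⌉ − ⌈2097/740⌉ = 4 − 3 = 1
n=10: ⌈(11·233)/740⌉ − ⌈(10·233)/740⌉ = ⌈2563/740⌉ − ⌈2330/740⌉ = 4 − 4 = 0
n=11: ⌈(12·233)/740⌉ − ⌈(11·233)/740⌉ = ⌈2796/740⌉ − ⌈2563/740⌉ = 4 − 4 = 0
n=12: ⌈(13·233)/740⌉ − ⌈(12·233)/740⌉ = ⌈3029/740⌉ − ⌈2796/740⌉ = 5 − 4 = 1
n=13: ⌈(14·233)/740⌉ − ⌈(13·233)/740⌉ = ⌈3262/740⌉ − ⌈3029/740⌉ = 5 − 5 = 0
n=14: ⌈(15·233)/740⌉ − ⌈(14·233)/740⌉ = ⌈3495/740⌉ − ⌈3262/740⌉ = 5 − 5 = 0
n=15: ⌈(16·233)/740⌉ − ⌈(15·233)/740⌉ = ⌈3728/740⌉ − ⌈3495/740⌉ = 6 − 5 = 1
n=16: ⌈(17·233)/740⌉ − ⌈(16·233)/740⌉ = ⌈3961/740⌉ − ⌈3728/740⌉ = 6 − 6 = 0
n=17: ⌈(18·233)/740⌉ − ⌈(17·233)/740⌉ = ⌈4194/740⌉ − ⌈3961/740⌉ = 6 − 6 = 0
n=18: ⌈(19·233)/740⌉ − ⌈(18·233)/740⌉ = ⌈4427/740⌉ − ⌈4194/740⌉ = 6 − 6 = 0
n=19: ⌈(20·233)/740⌉ − ⌈(19·233)/740⌉ = ⌈4660/740⌉ − ⌈4427/740⌉ = 7 − 6 = 1
n=20: ⌈(21·233)/740⌉ − ⌈(20·233)/740⌉ = ⌈4893/740⌉ − ⌈4660/740⌉ = 7 − 7 = 0
n=21: ⌈(22·233)/740⌉ − ⌈(21·233)/740⌉ = ⌈5126/740⌉ − ⌈4893/740⌉ = 7 − 7 = 0
n=22: ⌈(23·233)/740⌉ − ⌈(22·233)/740⌉ = ⌈5359/740⌉ − ⌈5126/740⌉ = 8 − 7 = 1
n=23: ⌈(24·233)/740⌉ − ⌈(23·233)/740⌉ = ⌈5592/740⌉ − ⌈5359/740⌉ = 8 − 8 = 0
n=24: ⌈(25·233)/740⌉ − ⌈(24·233)/740⌉ = ⌈5825/740⌉ − ⌈5592/740⌉ = 8 − 8 = 0
n=25: ⌈(26·233)/740⌉ − ⌈(25·233)/740⌉ = ⌈6058/740⌉ − ⌈5825/740⌉ = 9 − 8 = 1
n=26: ⌈(27·233)/740⌉ − ⌈(26·233)/740⌉ = ⌈6291/740⌉ − ⌈6058/740⌉ = 9 − 9 = 0
n=27: ⌈(28·233)/740⌉ − ⌈(27·233)/740⌉ = ⌈6524/740⌉ − ⌈6291/740⌉ = 9 − 9 = 0
n=28: ⌈(29·233)/740⌉ − ⌈(28·233)/740⌉ = ⌈6757/740⌉ − ⌈6524/740⌉ = 10 − 9 = 1
n=29: ⌈(30·233)/740⌉ − ⌈(29·233)/740⌉ = ⌈6990/740⌉ − ⌈6757/740⌉ = 10 − 10 = 0
n=30: ⌈(31·233)/740⌉ − ⌈(30·233)/740⌉ = ⌈7223/740⌉ − ⌈6990/740⌉ = 10 − 10 = 0
n=31: ⌈(32·233)/740⌉ − ⌈(31·233)/740⌉ = ⌈7456/740⌉ − ⌈7223/740⌉ = 11 − 10 = 1
n=32: ⌈(33·233)/740⌉ − ⌈(32·233)/740⌉ = ⌈7689/740⌉ − ⌈7456/740⌉ = 11 − 11 = 0
n=33: ⌈(34·233)/740⌉ − ⌈(33·233)/740⌉ = ⌈7922/740⌉ − ⌈7689/740⌉ = 11 − 11 = 0
n=34: ⌈(35·233)/740⌉ − ⌈(34·233)/740⌉ = ⌈8155/740⌉ − ⌈7922/740⌉ = 12 − 11 = 1
n=35: ⌈(36·233)/740⌉ − ⌈(35·233)/740⌉ = ⌈8388/740⌉ − ⌈8155/740⌉ = 12 − 12 = 0
n=36: ⌈(37·233)/740⌉ − ⌈(36·233)/740⌉ = ⌈8621/740⌉ − ⌈8388/740⌉ = 12 − 12 = 0
n=37: ⌈(38·233)/740⌉ − ⌈(37·233)/740⌉ = ⌈8854/740⌉ − ⌈8621/740⌉ = 12 − 12 = 0
n=38: ⌈(39·233)/740⌉ − ⌈(38·233)/740⌉ = ⌈9087/740⌉ − ⌈8854/740⌉ = 13 − 12 = 1
n=39: ⌈(40·233)/740⌉ − ⌈(39·233)/740⌉ = ⌈9320/740⌉ − ⌈9087/740⌉ = 13 − 13 = 0
n=40: ⌈(41·233)/740⌉ − ⌈(40·233)/740⌉ = ⌈9553/740⌉ − ⌈9320/740⌉ = 13 − 13 = 0
n=41: ⌈(42·233)/740⌉ − ⌈(41·233)/740⌉ = ⌈9786/740⌉ − ⌈9553/740⌉ = 14 − 13 = 1
n=42: ⌈(43·233)/740⌉ − ⌈(42·233)/740⌉ = ⌈10019/740⌉ − ⌈9786/740⌉ = 14 − 14 = 0
n=43: ⌈(44·233)/740⌉ − ⌈(43·233)/740⌉ = ⌈10252/740⌉ − ⌈10019/740⌉ = 14 − 14 = 0
n=44: ⌈(45·233)/740⌉ − ⌈(44·233)/740⌉ = ⌈10485/740⌉ − ⌈10252/740⌉ = 15 − 14 = 1
n=45: ⌈(46·233)/740⌉ − ⌈(45·233)/740⌉ = ⌈10718/740⌉ − ⌈10485/740⌉ = 15 − 15 = 0
n=46: ⌈(47·233)/740⌉ − ⌈(46·233)/740⌉ = ⌈10951/740⌉ − ⌈10718/740⌉ = 15 − 15 = 0
n=47: ⌈(48·233)/740⌉ − ⌈(47·233)/740⌉ = ⌈11184/740⌉ − ⌈10951/740⌉ = 16 − 15 = 1
n=48: ⌈(49·233)/740⌉ − ⌈(48·233)/740⌉ = ⌈11417/740⌉ − ⌈11184/740⌉ = 16 − 16 = 0
n=49: ⌈(50·233)/740⌉ − ⌈(49·233)/740⌉ = ⌈11650/740⌉ − ⌈11417/740⌉ = 16 − 16 = 0
n=50: ⌈(51·233)/740⌉ − ⌈(50·233)/740⌉ = ⌈11883/740⌉ − ⌈11650/740⌉ = 17 − 16 = 1
n=51: ⌈(52·233)/740⌉ − ⌈(51·233)/740⌉ = ⌈12116/740⌉ − ⌈11883/740⌉ = 17 − 17 = 0
n=52: ⌈(53·233)/740⌉ − ⌈(52·233)/740⌉ = ⌈12349/740⌉ − ⌈12116/740⌉ = 17 − 17 = 0
n=53: ⌈(54·233)/740⌉ − ⌈(53·233)/740⌉ = ⌈12582/740⌉ − ⌈12349/740⌉ = 18 − 17 = 1
n=54: ⌈(55·233)/740⌉ − ⌈(54·233)/740⌉ = ⌈12815/740⌉ − ⌈12582/740⌉ = 18 − 18 = 0
n=55: ⌈(56·233)/740⌉ − ⌈(55·233)/740⌉ = ⌈13048/740⌉ − ⌈12815/740⌉ = 18 − 18 = 0
n=56: ⌈(57·233)/740⌉ − ⌈(56·233)/740⌉ = ⌈13281/740⌉ − ⌈13048/740⌉ = 18 − 18 = 0
n=57: ⌈(58·233)/740⌉ − ⌈(57·233)/740⌉ = ⌈13514/740⌉ − ⌈13281/740⌉ = 19 − 18 = 1
n=58: ⌈(59·233)/740⌉ − ⌈(58·233)/740⌉ = ⌈13747/740⌉ − ⌈13514/740⌉ = 19 − 19 = 0
n=59: ⌈(60·233)/740⌉ − ⌈(59·233)/740⌉ = ⌈13980/740⌉ − ⌈13747/740⌉ = 19 − 19 = 0
n=60: ⌈(61·233)/740⌉ − ⌈(60·233)/740⌉ = ⌈14213/740⌉ − ⌈13980/740⌉ = 20 − 19 = 1
n=61: ⌈(62·233)/740⌉ − ⌈(61·233)/740⌉ = ⌈14446/740⌉ − ⌈14213/740⌉ = 20 − 20 = 0
n=62: ⌈(63·233)/740⌉ − ⌈(62·233)/740⌉ = ⌈14679/740⌉ − ⌈14446/740⌉ = 20 − 20 = 0
n=63: ⌈(64·233)/740⌉ − ⌈(63·233)/740⌉ = ⌈14912/740⌉ − ⌈14679/740⌉ = 21 − 20 = 1
n=64: ⌈(65·233)/740⌉ − ⌈(64·233)/740⌉ = ⌈15145/740⌉ − ⌈14912/740⌉ = 21 − 21 = 0


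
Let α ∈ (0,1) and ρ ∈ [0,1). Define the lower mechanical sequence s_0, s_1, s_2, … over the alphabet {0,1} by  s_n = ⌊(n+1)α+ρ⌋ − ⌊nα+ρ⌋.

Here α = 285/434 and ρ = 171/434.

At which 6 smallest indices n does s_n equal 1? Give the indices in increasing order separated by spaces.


0 2 3 5 7 8

n=0: ⌊456/434⌋−⌊171/434⌋ = 1−0 = 1  ← one
n=1: ⌊741/434⌋−⌊456/434⌋ = 1−1 = 0
n=2: ⌊1026/434⌋−⌊741/434⌋ = 2−1 = 1  ← one
n=3: ⌊1311/434⌋−⌊1026/434⌋ = 3−2 = 1  ← one
n=4: ⌊1596/434⌋−⌊1311/434⌋ = 3−3 = 0
n=5: ⌊1881/434⌋−⌊1596/434⌋ = 4−3 = 1  ← one
n=6: ⌊2166/434⌋−⌊1881/434⌋ = 4−4 = 0
n=7: ⌊2451/434⌋−⌊2166/434⌋ = 5−4 = 1  ← one
n=8: ⌊2736/434⌋−⌊2451/434⌋ = 6−5 = 1  ← one
positions of the first 6 ones: 0 2 3 5 7 8


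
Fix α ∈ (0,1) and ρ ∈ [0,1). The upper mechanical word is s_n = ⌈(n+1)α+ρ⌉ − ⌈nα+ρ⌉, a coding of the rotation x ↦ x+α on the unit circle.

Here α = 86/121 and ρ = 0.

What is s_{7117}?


(n+1)α + ρ = (7118·86) / 121 = 612148/121
nα + ρ     = (7117·86) / 121 = 612062/121
⌈612148/121⌉ = 5060,  ⌈612062/121⌉ = 5059
s_{7117} = 5060 − 5059 = 1

1


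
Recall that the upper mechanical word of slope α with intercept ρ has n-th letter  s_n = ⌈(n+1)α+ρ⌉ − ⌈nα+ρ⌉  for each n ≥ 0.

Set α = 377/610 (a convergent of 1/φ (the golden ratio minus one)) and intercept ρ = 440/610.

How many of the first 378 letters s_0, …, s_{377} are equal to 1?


234

#1s = Σ_{n=0}^{377} s_n = Σ_{n=0}^{377} (⌈(n+1)α+ρ⌉ − ⌈nα+ρ⌉)
the sum telescopes: every ⌈nα+ρ⌉ with 0 < n < 378 appears once with + and once with −, leaving ⌈378α+ρ⌉ − ⌈0·α+ρ⌉
378α + ρ = (378·377 + 440) / 610 = 142946/610
ρ = 440/610
⌈142946/610⌉ = 235,  ⌈440/610⌉ = 1
#1s = 235 − 1 = 234


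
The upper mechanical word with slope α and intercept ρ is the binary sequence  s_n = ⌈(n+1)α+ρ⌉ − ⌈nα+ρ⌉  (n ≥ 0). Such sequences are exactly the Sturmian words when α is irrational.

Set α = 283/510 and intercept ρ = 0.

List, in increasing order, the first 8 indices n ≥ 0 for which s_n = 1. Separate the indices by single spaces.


0 1 3 5 7 9 10 12

n=0: ⌈283/510⌉−⌈0/510⌉ = 1−0 = 1  ← one
n=1: ⌈566/510⌉−⌈283/510⌉ = 2−1 = 1  ← one
n=2: ⌈849/510⌉−⌈566/510⌉ = 2−2 = 0
n=3: ⌈1132/510⌉−⌈849/510⌉ = 3−2 = 1  ← one
n=4: ⌈1415/510⌉−⌈1132/510⌉ = 3−3 = 0
n=5: ⌈1698/510⌉−⌈1415/510⌉ = 4−3 = 1  ← one
n=6: ⌈1981/510⌉−⌈1698/510⌉ = 4−4 = 0
n=7: ⌈2264/510⌉−⌈1981/510⌉ = 5−4 = 1  ← one
n=8: ⌈2547/510⌉−⌈2264/510⌉ = 5−5 = 0
n=9: ⌈2830/510⌉−⌈2547/510⌉ = 6−5 = 1  ← one
n=10: ⌈3113/510⌉−⌈2830/510⌉ = 7−6 = 1  ← one
n=11: ⌈3396/510⌉−⌈3113/510⌉ = 7−7 = 0
n=12: ⌈3679/510⌉−⌈3396/510⌉ = 8−7 = 1  ← one
positions of the first 8 ones: 0 1 3 5 7 9 10 12
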